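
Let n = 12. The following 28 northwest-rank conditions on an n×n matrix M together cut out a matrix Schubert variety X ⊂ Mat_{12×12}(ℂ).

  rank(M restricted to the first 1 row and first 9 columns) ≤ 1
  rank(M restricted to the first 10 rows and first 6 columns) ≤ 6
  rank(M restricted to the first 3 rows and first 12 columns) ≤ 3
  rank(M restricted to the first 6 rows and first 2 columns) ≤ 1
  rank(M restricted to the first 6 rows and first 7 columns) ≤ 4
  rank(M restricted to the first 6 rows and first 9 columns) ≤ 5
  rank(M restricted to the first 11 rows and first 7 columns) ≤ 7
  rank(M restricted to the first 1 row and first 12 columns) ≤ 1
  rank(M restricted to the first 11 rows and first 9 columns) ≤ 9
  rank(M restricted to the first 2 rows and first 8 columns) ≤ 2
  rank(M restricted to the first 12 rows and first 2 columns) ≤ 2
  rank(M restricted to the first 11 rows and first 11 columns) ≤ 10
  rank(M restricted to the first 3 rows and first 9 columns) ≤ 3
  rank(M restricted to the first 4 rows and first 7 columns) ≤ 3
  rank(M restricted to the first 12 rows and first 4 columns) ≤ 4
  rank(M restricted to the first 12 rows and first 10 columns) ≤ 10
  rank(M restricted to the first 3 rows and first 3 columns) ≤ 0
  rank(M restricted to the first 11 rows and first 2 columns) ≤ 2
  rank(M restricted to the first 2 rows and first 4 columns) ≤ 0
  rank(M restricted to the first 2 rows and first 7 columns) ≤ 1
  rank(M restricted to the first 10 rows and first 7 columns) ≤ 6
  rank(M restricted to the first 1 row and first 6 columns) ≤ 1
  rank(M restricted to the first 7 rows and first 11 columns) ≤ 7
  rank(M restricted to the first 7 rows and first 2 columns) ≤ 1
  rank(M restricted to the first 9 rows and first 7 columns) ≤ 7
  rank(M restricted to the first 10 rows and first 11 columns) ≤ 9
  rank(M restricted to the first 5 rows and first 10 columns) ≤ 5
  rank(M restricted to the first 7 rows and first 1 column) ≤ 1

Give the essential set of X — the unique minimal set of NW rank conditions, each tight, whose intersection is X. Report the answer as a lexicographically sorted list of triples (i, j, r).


Computing R[i][j] = min implied NW-rank bound (n=12, 28 conditions):

  R[1]: 0, 0, 0, 0, 1, 1, 1, 1, 1, 1, 1, 1
  R[2]: 0, 0, 0, 0, 1, 1, 1, 2, 2, 2, 2, 2
  R[3]: 0, 0, 0, 1, 2, 2, 2, 3, 3, 3, 3, 3
  R[4]: 1, 1, 1, 2, 3, 3, 3, 4, 4, 4, 4, 4
  R[5]: 1, 1, 2, 3, 4, 4, 4, 5, 5, 5, 5, 5
  R[6]: 1, 1, 2, 3, 4, 4, 4, 5, 5, 6, 6, 6
  R[7]: 1, 1, 2, 3, 4, 5, 5, 6, 6, 7, 7, 7
  R[8]: 1, 2, 3, 4, 5, 6, 6, 7, 7, 8, 8, 8
  R[9]: 1, 2, 3, 4, 5, 6, 6, 7, 8, 9, 9, 9
  R[10]: 1, 2, 3, 4, 5, 6, 6, 7, 8, 9, 9, 10
  R[11]: 1, 2, 3, 4, 5, 6, 7, 8, 9, 10, 10, 11
  R[12]: 1, 2, 3, 4, 5, 6, 7, 8, 9, 10, 11, 12

the unique w with this rank table is (5, 8, 4, 1, 3, 10, 6, 2, 9, 12, 7, 11).

D(w) has 22 cells with 8 SE-corners; essential set:

[(2, 4, 0), (2, 7, 1), (3, 3, 0), (6, 7, 4), (6, 9, 5), (7, 2, 1), (10, 7, 6), (10, 11, 9)]


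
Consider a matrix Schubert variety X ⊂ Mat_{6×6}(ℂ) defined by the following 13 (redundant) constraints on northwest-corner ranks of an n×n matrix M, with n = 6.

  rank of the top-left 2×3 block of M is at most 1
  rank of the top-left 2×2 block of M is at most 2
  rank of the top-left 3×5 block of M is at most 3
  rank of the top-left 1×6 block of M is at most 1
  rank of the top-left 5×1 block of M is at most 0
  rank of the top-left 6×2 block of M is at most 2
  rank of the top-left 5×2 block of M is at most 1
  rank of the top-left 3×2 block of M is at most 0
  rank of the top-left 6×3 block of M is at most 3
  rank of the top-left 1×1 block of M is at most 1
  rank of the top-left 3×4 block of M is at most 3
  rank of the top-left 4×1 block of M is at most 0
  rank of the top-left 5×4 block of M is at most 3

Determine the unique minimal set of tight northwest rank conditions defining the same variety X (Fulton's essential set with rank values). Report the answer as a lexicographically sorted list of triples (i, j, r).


Propagating the 13 rank bounds to every northwest block:

  0 0 1 1 1 1
  0 0 1 2 2 2
  0 0 1 2 3 3
  0 1 2 3 4 4
  0 1 2 3 4 5
  1 2 3 4 5 6

reading off 1-entries of Δ²R: w = (3, 4, 5, 2, 6, 1).

2 SE-corners of the 8-cell Rothe diagram give Ess(w):

[(3, 2, 0), (5, 1, 0)]


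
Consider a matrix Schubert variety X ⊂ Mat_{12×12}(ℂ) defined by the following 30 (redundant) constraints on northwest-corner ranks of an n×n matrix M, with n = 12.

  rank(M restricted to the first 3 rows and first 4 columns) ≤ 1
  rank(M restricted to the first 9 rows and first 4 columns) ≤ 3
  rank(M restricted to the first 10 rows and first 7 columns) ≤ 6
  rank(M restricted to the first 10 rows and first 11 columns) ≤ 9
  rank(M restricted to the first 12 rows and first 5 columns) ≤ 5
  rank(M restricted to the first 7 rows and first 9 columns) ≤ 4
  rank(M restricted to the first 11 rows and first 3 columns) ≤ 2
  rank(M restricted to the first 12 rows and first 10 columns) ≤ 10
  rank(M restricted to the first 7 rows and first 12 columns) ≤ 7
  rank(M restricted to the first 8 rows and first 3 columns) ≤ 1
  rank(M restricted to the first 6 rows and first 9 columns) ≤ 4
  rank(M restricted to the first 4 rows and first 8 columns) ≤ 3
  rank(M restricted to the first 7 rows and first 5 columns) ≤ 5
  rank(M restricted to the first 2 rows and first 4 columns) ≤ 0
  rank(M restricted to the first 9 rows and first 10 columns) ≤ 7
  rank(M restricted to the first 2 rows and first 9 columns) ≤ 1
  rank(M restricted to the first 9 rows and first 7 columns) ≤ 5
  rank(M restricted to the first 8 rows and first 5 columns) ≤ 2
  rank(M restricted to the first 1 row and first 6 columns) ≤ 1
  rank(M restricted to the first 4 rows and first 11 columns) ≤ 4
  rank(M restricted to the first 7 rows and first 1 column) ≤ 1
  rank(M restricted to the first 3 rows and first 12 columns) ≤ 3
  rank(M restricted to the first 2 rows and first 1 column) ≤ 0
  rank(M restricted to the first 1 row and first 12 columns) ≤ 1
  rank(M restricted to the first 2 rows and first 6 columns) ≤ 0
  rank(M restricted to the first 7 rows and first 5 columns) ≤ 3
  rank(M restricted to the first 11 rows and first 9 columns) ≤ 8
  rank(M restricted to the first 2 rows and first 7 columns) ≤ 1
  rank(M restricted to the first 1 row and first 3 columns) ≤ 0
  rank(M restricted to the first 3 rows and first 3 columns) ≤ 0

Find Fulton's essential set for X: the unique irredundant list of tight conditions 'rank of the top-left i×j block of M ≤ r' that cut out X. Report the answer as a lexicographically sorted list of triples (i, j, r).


Rank table r_w(12×12) implied by the 30 constraints:

  i=1: 0 0 0 0 0 0 1 1 1 1 1 1
  i=2: 0 0 0 0 0 0 1 1 1 2 2 2
  i=3: 0 0 0 1 1 1 2 2 2 3 3 3
  i=4: 1 1 1 2 2 2 3 3 3 4 4 4
  i=5: 1 1 1 2 2 3 4 4 4 5 5 5
  i=6: 1 1 1 2 2 3 4 4 4 5 6 6
  i=7: 1 1 1 2 2 3 4 4 4 5 6 7
  i=8: 1 1 1 2 2 3 4 5 5 6 7 8
  i=9: 1 2 2 3 3 4 5 6 6 7 8 9
  i=10: 1 2 2 3 4 5 6 7 7 8 9 10
  i=11: 1 2 2 3 4 5 6 7 8 9 10 11
  i=12: 1 2 3 4 5 6 7 8 9 10 11 12

giving w = (7, 10, 4, 1, 6, 11, 12, 8, 2, 5, 9, 3) via Δ²R.

ℓ(w)=35; the 7 essential cells (i,j,r):

[(2, 6, 0), (2, 9, 1), (3, 3, 0), (7, 9, 4), (8, 3, 1), (8, 5, 2), (11, 3, 2)]


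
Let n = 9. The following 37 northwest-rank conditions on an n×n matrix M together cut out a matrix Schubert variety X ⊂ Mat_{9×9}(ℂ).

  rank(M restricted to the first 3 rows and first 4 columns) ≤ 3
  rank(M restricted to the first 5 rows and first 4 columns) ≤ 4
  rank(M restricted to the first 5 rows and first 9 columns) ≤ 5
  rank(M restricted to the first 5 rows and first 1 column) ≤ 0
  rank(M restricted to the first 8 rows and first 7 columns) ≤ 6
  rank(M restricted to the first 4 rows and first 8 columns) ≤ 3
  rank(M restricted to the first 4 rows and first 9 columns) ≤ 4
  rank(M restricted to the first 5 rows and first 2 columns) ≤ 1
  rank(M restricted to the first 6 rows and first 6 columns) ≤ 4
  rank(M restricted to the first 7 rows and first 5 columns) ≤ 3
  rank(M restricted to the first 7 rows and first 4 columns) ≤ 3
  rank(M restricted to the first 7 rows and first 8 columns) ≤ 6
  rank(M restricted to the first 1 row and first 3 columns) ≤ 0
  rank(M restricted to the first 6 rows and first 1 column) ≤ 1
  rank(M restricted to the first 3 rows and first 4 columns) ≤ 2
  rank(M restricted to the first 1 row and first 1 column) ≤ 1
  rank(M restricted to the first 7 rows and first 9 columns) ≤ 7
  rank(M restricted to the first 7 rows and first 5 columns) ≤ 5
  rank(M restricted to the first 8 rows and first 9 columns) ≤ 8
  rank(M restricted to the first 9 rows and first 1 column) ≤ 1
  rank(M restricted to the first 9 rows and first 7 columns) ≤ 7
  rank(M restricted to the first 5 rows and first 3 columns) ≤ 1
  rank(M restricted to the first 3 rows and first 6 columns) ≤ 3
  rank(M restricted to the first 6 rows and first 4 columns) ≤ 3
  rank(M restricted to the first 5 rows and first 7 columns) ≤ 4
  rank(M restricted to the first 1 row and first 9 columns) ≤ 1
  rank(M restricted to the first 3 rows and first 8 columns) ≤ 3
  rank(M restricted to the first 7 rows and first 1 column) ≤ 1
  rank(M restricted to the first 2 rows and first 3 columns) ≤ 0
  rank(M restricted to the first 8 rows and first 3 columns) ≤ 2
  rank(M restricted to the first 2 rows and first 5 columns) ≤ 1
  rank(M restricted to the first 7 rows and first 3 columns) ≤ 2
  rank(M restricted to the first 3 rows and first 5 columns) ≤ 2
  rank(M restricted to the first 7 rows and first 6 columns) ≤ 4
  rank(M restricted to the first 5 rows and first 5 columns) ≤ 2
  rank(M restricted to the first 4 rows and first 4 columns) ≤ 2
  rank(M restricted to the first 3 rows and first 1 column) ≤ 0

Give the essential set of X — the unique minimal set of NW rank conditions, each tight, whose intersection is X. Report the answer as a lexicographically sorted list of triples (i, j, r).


Propagating the 37 rank bounds to every northwest block:

  0 | 0 | 0 | 1 | 1 | 1 | 1 | 1 | 1
  0 | 0 | 0 | 1 | 1 | 2 | 2 | 2 | 2
  0 | 1 | 1 | 2 | 2 | 3 | 3 | 3 | 3
  0 | 1 | 1 | 2 | 2 | 3 | 3 | 3 | 4
  0 | 1 | 1 | 2 | 2 | 3 | 4 | 4 | 5
  1 | 2 | 2 | 3 | 3 | 4 | 5 | 5 | 6
  1 | 2 | 2 | 3 | 3 | 4 | 5 | 6 | 7
  1 | 2 | 2 | 3 | 4 | 5 | 6 | 7 | 8
  1 | 2 | 3 | 4 | 5 | 6 | 7 | 8 | 9

second differences of R give the permutation w = (4, 6, 2, 9, 7, 1, 8, 5, 3).

Rothe diagram D(w) (19 cells), 8 SE-corners (essential conditions):

[(2, 3, 0), (2, 5, 1), (4, 8, 3), (5, 1, 0), (5, 3, 1), (5, 5, 2), (7, 5, 3), (8, 3, 2)]


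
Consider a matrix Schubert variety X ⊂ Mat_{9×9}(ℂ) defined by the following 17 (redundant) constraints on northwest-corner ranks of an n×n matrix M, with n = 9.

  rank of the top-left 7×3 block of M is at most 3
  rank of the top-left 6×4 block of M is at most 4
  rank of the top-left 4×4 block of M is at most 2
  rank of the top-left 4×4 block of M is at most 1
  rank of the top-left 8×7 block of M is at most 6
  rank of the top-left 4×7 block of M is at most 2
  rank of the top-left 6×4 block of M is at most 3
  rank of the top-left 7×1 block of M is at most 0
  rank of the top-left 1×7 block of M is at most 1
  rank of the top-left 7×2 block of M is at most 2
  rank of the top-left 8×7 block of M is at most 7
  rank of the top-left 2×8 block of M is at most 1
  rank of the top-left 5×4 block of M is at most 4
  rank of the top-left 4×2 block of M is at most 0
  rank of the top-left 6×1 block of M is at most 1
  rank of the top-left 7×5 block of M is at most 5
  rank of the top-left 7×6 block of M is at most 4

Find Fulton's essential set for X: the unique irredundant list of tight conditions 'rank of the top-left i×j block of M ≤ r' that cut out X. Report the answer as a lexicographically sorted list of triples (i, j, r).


The tightest implied rank at each (i,j), from the 17 conditions:

  0  0  1  1  1  1  1  1  1
  0  0  1  1  1  1  1  1  2
  0  0  1  1  2  2  2  2  3
  0  0  1  1  2  2  2  3  4
  0  1  2  2  3  3  3  4  5
  0  1  2  3  4  4  4  5  6
  0  1  2  3  4  4  5  6  7
  1  2  3  4  5  5  6  7  8
  1  2  3  4  5  6  7  8  9

reading off 1-entries of Δ²R: w = (3, 9, 5, 8, 2, 4, 7, 1, 6).

|D(w)|=21, |Ess(w)|=6:

[(2, 8, 1), (4, 2, 0), (4, 4, 1), (4, 7, 2), (7, 1, 0), (7, 6, 4)]


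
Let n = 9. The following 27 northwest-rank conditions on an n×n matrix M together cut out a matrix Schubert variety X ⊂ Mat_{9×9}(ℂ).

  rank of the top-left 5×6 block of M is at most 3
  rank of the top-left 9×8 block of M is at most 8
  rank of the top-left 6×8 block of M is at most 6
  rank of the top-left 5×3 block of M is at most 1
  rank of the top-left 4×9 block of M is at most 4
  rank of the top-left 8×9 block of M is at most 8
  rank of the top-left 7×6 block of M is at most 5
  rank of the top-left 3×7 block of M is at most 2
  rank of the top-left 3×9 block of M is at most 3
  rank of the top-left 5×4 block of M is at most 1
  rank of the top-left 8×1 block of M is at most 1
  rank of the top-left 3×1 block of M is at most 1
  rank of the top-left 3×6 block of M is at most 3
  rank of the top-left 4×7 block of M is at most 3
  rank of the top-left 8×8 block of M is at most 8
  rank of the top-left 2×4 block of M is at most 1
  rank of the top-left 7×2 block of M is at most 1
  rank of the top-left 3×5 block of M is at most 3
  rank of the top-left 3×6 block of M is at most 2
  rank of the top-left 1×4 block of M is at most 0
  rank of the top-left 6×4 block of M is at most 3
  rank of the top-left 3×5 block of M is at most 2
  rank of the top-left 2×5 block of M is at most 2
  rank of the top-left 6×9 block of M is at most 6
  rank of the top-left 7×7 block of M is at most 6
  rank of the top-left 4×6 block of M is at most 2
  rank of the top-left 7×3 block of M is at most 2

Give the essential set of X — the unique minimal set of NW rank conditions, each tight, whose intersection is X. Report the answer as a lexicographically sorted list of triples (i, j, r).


Recovering R(i,j) via the rank-extension bound from the 27 conditions:

  row 1: 0, 0, 0, 0, 1, 1, 1, 1, 1
  row 2: 1, 1, 1, 1, 2, 2, 2, 2, 2
  row 3: 1, 1, 1, 1, 2, 2, 2, 3, 3
  row 4: 1, 1, 1, 1, 2, 2, 3, 4, 4
  row 5: 1, 1, 1, 1, 2, 3, 4, 5, 5
  row 6: 1, 1, 2, 2, 3, 4, 5, 6, 6
  row 7: 1, 1, 2, 3, 4, 5, 6, 7, 7
  row 8: 1, 2, 3, 4, 5, 6, 7, 8, 8
  row 9: 1, 2, 3, 4, 5, 6, 7, 8, 9

giving w = (5, 1, 8, 7, 6, 3, 4, 2, 9) via Δ²R.

D(w) has 18 cells with 5 SE-corners; essential set:

[(1, 4, 0), (3, 7, 2), (4, 6, 2), (5, 4, 1), (7, 2, 1)]


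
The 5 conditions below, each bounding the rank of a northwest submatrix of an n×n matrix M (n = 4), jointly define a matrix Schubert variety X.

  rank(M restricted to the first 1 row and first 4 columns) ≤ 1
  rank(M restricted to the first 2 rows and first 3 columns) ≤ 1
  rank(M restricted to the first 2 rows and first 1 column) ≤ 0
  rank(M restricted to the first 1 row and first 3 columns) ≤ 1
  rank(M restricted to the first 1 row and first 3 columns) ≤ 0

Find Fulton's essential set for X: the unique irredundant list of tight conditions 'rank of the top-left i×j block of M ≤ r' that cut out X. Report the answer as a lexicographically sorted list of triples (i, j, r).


Propagating the 5 rank bounds to every northwest block:

  R[1]: 0, 0, 0, 1
  R[2]: 0, 1, 1, 2
  R[3]: 1, 2, 2, 3
  R[4]: 1, 2, 3, 4

giving w = (4, 2, 1, 3) via Δ²R.

D(w) has 4 cells with 2 SE-corners; essential set:

[(1, 3, 0), (2, 1, 0)]


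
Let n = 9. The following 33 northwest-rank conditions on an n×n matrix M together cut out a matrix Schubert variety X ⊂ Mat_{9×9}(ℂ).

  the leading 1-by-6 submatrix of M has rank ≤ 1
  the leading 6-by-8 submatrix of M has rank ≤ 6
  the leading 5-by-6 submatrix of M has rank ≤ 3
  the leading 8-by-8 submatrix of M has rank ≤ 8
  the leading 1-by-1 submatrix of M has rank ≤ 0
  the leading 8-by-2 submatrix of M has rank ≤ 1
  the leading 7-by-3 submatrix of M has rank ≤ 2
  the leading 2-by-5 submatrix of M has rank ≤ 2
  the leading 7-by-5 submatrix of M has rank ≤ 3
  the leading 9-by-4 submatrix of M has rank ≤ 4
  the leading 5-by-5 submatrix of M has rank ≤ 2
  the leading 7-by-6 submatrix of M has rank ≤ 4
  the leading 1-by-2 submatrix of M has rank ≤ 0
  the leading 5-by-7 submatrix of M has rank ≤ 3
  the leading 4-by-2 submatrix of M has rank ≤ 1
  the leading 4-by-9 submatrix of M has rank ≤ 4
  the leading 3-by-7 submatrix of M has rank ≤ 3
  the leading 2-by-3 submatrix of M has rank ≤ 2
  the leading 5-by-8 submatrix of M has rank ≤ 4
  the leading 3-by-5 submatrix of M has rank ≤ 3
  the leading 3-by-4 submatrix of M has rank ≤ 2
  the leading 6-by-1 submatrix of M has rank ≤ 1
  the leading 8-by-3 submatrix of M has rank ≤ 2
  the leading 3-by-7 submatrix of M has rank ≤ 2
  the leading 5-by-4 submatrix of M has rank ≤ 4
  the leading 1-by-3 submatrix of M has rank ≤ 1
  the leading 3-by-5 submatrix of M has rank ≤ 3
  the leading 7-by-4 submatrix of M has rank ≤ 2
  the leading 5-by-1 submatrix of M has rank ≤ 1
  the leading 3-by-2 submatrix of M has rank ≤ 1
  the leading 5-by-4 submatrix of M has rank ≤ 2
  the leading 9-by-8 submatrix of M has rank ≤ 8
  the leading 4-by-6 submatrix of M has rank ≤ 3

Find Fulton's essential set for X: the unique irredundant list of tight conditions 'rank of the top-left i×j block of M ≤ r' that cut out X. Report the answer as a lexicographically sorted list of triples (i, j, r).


Propagating the 33 rank bounds to every northwest block:

  i=1: 0  0  1  1  1  1  1  1  1
  i=2: 1  1  2  2  2  2  2  2  2
  i=3: 1  1  2  2  2  2  2  3  3
  i=4: 1  1  2  2  2  3  3  4  4
  i=5: 1  1  2  2  2  3  3  4  5
  i=6: 1  1  2  2  3  4  4  5  6
  i=7: 1  1  2  2  3  4  5  6  7
  i=8: 1  1  2  3  4  5  6  7  8
  i=9: 1  2  3  4  5  6  7  8  9

reading off 1-entries of Δ²R: w = (3, 1, 8, 6, 9, 5, 7, 4, 2).

Rothe diagram D(w) (19 cells), 6 SE-corners (essential conditions):

[(1, 2, 0), (3, 7, 2), (5, 5, 2), (5, 7, 3), (7, 4, 2), (8, 2, 1)]


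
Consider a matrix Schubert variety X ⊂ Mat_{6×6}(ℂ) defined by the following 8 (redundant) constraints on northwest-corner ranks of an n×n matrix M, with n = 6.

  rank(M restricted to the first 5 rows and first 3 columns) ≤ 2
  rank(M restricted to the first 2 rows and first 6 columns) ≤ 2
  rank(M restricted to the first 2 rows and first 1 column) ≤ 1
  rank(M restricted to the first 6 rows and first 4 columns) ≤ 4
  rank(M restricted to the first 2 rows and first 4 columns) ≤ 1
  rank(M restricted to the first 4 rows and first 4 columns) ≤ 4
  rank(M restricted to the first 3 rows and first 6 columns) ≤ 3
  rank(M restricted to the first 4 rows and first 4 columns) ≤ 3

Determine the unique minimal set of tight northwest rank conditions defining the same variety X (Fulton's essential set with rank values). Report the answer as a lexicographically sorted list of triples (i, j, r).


Rank table r_w(6×6) implied by the 8 constraints:

  1, 1, 1, 1, 1, 1
  1, 1, 1, 1, 2, 2
  1, 2, 2, 2, 3, 3
  1, 2, 2, 3, 4, 4
  1, 2, 2, 3, 4, 5
  1, 2, 3, 4, 5, 6

reading off 1-entries of Δ²R: w = (1, 5, 2, 4, 6, 3).

|D(w)|=5, |Ess(w)|=2:

[(2, 4, 1), (5, 3, 2)]


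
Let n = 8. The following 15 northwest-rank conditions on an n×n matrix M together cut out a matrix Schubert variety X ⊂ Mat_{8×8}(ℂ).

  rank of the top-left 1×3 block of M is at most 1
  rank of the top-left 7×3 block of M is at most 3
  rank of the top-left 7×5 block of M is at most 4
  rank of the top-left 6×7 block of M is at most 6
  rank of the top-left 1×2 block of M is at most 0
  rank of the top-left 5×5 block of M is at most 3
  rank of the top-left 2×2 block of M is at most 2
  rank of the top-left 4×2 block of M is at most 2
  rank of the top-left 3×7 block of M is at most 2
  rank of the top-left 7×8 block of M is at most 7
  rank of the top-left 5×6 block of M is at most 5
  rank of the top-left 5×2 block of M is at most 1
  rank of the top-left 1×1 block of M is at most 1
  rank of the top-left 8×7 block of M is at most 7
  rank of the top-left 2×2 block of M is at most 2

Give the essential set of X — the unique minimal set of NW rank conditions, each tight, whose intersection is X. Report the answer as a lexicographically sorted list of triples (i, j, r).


Propagating the 15 rank bounds to every northwest block:

  R[1]: 0  0  1  1  1  1  1  1
  R[2]: 1  1  2  2  2  2  2  2
  R[3]: 1  1  2  2  2  2  2  3
  R[4]: 1  1  2  3  3  3  3  4
  R[5]: 1  1  2  3  3  4  4  5
  R[6]: 1  2  3  4  4  5  5  6
  R[7]: 1  2  3  4  4  5  6  7
  R[8]: 1  2  3  4  5  6  7  8

second differences of R give the permutation w = (3, 1, 8, 4, 6, 2, 7, 5).

Rothe diagram D(w) (11 cells), 5 SE-corners (essential conditions):

[(1, 2, 0), (3, 7, 2), (5, 2, 1), (5, 5, 3), (7, 5, 4)]


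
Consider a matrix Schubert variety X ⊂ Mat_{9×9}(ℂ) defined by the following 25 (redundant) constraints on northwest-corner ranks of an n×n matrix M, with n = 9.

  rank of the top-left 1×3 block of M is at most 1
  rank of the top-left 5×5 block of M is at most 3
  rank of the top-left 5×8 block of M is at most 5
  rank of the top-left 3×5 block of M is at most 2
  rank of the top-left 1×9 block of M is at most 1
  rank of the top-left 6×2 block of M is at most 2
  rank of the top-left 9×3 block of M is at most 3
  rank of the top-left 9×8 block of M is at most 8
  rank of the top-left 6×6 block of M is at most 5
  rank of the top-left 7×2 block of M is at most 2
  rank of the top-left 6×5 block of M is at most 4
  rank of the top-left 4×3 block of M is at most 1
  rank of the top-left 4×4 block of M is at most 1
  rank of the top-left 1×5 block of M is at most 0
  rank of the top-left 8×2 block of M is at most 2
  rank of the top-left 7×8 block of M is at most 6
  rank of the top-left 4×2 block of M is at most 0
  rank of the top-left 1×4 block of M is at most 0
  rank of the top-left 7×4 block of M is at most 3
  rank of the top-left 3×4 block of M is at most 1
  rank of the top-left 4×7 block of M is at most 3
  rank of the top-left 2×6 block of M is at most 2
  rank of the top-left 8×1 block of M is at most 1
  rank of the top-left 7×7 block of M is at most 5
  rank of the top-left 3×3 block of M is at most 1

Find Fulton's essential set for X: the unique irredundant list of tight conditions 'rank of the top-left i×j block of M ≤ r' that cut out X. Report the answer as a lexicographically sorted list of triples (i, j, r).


The tightest implied rank at each (i,j), from the 25 conditions:

  0  0  0  0  0  1  1  1  1
  0  0  1  1  1  2  2  2  2
  0  0  1  1  2  3  3  3  3
  0  0  1  1  2  3  3  4  4
  1  1  2  2  3  4  4  5  5
  1  2  3  3  4  5  5  6  6
  1  2  3  3  4  5  5  6  7
  1  2  3  4  5  6  6  7  8
  1  2  3  4  5  6  7  8  9

giving w = (6, 3, 5, 8, 1, 2, 9, 4, 7) via Δ²R.

D(w) has 16 cells with 6 SE-corners; essential set:

[(1, 5, 0), (4, 2, 0), (4, 4, 1), (4, 7, 3), (7, 4, 3), (7, 7, 5)]


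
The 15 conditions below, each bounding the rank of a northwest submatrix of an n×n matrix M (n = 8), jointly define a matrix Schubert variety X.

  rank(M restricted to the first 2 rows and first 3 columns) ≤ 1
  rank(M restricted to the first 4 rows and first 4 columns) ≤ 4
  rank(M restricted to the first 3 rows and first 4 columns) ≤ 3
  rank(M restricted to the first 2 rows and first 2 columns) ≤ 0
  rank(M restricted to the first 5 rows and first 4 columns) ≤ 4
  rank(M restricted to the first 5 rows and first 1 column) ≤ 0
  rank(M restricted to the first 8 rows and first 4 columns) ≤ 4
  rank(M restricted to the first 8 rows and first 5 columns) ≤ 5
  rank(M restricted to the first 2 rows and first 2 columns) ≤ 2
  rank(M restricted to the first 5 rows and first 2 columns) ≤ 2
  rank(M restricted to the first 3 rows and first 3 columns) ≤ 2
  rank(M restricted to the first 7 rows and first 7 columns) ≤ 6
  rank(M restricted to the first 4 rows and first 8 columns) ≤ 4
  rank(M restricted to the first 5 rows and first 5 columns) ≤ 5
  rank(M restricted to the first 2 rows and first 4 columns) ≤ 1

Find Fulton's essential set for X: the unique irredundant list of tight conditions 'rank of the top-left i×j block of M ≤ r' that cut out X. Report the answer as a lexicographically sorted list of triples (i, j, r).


Recovering R(i,j) via the rank-extension bound from the 15 conditions:

  row 1: 0 0 1 1 1 1 1 1
  row 2: 0 0 1 1 2 2 2 2
  row 3: 0 1 2 2 3 3 3 3
  row 4: 0 1 2 3 4 4 4 4
  row 5: 0 1 2 3 4 5 5 5
  row 6: 1 2 3 4 5 6 6 6
  row 7: 1 2 3 4 5 6 6 7
  row 8: 1 2 3 4 5 6 7 8

hence w(1..8) = (3, 5, 2, 4, 6, 1, 8, 7).

D(w) has 9 cells with 4 SE-corners; essential set:

[(2, 2, 0), (2, 4, 1), (5, 1, 0), (7, 7, 6)]


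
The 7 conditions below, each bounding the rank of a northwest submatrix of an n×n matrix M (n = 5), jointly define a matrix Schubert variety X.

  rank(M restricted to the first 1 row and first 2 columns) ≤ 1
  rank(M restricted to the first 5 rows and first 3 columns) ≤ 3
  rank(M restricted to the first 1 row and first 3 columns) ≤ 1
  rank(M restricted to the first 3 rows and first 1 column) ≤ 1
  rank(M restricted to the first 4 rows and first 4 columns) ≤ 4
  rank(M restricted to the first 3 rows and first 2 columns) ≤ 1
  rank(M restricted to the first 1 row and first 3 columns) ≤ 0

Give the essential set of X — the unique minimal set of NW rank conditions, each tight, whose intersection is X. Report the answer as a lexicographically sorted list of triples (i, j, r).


The tightest implied rank at each (i,j), from the 7 conditions:

  R[1]: 0, 0, 0, 1, 1
  R[2]: 1, 1, 1, 2, 2
  R[3]: 1, 1, 2, 3, 3
  R[4]: 1, 2, 3, 4, 4
  R[5]: 1, 2, 3, 4, 5

second differences of R give the permutation w = (4, 1, 3, 2, 5).

2 SE-corners of the 4-cell Rothe diagram give Ess(w):

[(1, 3, 0), (3, 2, 1)]


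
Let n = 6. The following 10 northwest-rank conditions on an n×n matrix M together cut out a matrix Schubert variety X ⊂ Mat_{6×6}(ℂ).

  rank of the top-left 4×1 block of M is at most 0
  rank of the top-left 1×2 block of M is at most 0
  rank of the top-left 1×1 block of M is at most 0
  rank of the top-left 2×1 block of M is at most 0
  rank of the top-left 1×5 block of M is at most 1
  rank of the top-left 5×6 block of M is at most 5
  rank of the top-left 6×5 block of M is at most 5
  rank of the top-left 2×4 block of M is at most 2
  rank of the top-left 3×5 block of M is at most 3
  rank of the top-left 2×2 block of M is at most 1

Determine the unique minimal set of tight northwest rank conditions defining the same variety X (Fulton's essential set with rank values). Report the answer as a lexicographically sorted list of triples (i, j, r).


Computing R[i][j] = min implied NW-rank bound (n=6, 10 conditions):

  row 1: 0 | 0 | 1 | 1 | 1 | 1
  row 2: 0 | 1 | 2 | 2 | 2 | 2
  row 3: 0 | 1 | 2 | 3 | 3 | 3
  row 4: 0 | 1 | 2 | 3 | 4 | 4
  row 5: 1 | 2 | 3 | 4 | 5 | 5
  row 6: 1 | 2 | 3 | 4 | 5 | 6

hence w(1..6) = (3, 2, 4, 5, 1, 6).

D(w) has 5 cells with 2 SE-corners; essential set:

[(1, 2, 0), (4, 1, 0)]


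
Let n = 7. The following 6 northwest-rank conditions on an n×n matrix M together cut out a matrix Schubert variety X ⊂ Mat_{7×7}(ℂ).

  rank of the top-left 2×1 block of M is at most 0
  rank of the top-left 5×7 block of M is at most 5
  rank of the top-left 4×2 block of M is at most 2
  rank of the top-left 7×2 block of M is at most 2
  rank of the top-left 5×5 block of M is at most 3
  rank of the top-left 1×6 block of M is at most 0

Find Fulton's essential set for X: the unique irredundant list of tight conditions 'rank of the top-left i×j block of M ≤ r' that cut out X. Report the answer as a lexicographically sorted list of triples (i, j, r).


Reconstructing r_w from the 6 given conditions:

  row 1: 0, 0, 0, 0, 0, 0, 1
  row 2: 0, 1, 1, 1, 1, 1, 2
  row 3: 1, 2, 2, 2, 2, 2, 3
  row 4: 1, 2, 3, 3, 3, 3, 4
  row 5: 1, 2, 3, 3, 3, 4, 5
  row 6: 1, 2, 3, 4, 4, 5, 6
  row 7: 1, 2, 3, 4, 5, 6, 7

second differences of R give the permutation w = (7, 2, 1, 3, 6, 4, 5).

|D(w)|=9, |Ess(w)|=3:

[(1, 6, 0), (2, 1, 0), (5, 5, 3)]


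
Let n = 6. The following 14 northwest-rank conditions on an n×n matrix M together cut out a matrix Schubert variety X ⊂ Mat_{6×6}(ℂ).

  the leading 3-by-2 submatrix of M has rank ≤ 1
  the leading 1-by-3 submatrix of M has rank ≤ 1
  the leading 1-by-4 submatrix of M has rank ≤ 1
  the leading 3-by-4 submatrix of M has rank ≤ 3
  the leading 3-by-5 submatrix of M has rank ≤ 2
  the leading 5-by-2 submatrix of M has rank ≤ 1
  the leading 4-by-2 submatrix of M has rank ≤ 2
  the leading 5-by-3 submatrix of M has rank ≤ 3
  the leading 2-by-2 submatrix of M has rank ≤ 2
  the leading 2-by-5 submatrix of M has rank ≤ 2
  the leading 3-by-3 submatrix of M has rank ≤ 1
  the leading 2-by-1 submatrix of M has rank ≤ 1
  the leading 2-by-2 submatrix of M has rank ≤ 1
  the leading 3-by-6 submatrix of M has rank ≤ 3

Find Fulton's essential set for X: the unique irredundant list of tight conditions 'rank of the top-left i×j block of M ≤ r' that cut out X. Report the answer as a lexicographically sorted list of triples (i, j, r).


Rank table r_w(6×6) implied by the 14 constraints:

  row 1: 1, 1, 1, 1, 1, 1
  row 2: 1, 1, 1, 2, 2, 2
  row 3: 1, 1, 1, 2, 2, 3
  row 4: 1, 1, 2, 3, 3, 4
  row 5: 1, 1, 2, 3, 4, 5
  row 6: 1, 2, 3, 4, 5, 6

the unique w with this rank table is (1, 4, 6, 3, 5, 2).

|D(w)|=7, |Ess(w)|=3:

[(3, 3, 1), (3, 5, 2), (5, 2, 1)]


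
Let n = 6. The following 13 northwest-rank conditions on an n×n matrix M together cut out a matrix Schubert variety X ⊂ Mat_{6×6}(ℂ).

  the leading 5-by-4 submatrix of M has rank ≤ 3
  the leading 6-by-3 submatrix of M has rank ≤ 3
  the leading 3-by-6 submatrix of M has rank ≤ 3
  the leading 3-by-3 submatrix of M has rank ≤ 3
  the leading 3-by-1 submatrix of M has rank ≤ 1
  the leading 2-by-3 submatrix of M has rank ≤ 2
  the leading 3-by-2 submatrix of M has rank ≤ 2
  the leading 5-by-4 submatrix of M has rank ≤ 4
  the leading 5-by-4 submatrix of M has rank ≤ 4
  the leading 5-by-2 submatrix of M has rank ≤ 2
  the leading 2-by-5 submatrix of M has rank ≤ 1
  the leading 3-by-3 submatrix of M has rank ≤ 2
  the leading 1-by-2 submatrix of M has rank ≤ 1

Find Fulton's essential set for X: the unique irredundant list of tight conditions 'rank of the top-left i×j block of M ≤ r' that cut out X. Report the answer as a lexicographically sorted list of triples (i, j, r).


Propagating the 13 rank bounds to every northwest block:

  i=1: 1 | 1 | 1 | 1 | 1 | 1
  i=2: 1 | 1 | 1 | 1 | 1 | 2
  i=3: 1 | 2 | 2 | 2 | 2 | 3
  i=4: 1 | 2 | 3 | 3 | 3 | 4
  i=5: 1 | 2 | 3 | 3 | 4 | 5
  i=6: 1 | 2 | 3 | 4 | 5 | 6

second differences of R give the permutation w = (1, 6, 2, 3, 5, 4).

2 SE-corners of the 5-cell Rothe diagram give Ess(w):

[(2, 5, 1), (5, 4, 3)]


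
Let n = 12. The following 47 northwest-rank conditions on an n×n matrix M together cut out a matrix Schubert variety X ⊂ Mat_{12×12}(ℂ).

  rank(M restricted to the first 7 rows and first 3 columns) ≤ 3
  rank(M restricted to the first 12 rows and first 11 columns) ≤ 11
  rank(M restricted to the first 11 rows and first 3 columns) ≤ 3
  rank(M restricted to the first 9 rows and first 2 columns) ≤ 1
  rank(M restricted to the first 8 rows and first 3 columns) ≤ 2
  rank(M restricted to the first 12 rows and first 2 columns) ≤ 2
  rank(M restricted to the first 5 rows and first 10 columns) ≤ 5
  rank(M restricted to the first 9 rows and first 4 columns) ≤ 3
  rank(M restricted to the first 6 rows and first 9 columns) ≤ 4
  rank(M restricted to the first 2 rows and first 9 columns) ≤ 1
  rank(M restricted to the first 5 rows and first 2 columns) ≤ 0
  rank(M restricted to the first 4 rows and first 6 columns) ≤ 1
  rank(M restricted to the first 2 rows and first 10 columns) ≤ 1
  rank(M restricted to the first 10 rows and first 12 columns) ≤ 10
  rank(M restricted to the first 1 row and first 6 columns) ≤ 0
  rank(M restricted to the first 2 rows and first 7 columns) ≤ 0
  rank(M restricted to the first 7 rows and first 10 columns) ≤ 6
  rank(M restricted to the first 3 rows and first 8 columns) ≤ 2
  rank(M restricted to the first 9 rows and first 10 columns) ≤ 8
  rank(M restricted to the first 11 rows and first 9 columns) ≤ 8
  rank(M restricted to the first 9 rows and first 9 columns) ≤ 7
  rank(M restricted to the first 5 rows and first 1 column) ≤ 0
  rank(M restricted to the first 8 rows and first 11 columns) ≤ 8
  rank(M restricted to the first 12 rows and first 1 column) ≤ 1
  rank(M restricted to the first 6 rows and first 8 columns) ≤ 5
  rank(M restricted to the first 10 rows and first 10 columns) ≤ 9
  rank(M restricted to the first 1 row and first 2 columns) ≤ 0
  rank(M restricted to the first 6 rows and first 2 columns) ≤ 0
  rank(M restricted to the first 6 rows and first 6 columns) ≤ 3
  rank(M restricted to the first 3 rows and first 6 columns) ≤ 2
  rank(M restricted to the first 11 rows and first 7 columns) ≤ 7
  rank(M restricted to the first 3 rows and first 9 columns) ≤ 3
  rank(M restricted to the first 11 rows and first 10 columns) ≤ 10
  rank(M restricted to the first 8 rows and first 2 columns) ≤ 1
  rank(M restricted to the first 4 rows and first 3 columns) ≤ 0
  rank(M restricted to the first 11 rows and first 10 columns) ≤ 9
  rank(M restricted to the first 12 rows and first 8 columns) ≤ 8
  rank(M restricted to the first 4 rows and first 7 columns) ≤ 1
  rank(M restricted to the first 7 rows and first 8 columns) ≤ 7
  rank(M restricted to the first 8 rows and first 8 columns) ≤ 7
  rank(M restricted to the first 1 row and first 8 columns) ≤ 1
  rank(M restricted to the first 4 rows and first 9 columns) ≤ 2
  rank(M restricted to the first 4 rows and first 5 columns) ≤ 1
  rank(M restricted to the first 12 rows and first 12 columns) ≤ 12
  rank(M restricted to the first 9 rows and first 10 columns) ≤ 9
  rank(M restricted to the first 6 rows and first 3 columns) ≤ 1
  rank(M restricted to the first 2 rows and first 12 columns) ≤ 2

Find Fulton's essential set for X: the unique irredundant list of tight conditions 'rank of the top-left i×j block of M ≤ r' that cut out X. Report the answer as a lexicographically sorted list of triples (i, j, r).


Recovering R(i,j) via the rank-extension bound from the 47 conditions:

  R[1]: 0 | 0 | 0 | 0 | 0 | 0 | 0 | 1 | 1 | 1 | 1 | 1
  R[2]: 0 | 0 | 0 | 0 | 0 | 0 | 0 | 1 | 1 | 1 | 2 | 2
  R[3]: 0 | 0 | 0 | 1 | 1 | 1 | 1 | 2 | 2 | 2 | 3 | 3
  R[4]: 0 | 0 | 0 | 1 | 1 | 1 | 1 | 2 | 2 | 3 | 4 | 4
  R[5]: 0 | 0 | 1 | 2 | 2 | 2 | 2 | 3 | 3 | 4 | 5 | 5
  R[6]: 0 | 0 | 1 | 2 | 3 | 3 | 3 | 4 | 4 | 5 | 6 | 6
  R[7]: 1 | 1 | 2 | 3 | 4 | 4 | 4 | 5 | 5 | 6 | 7 | 7
  R[8]: 1 | 1 | 2 | 3 | 4 | 5 | 5 | 6 | 6 | 7 | 8 | 8
  R[9]: 1 | 1 | 2 | 3 | 4 | 5 | 6 | 7 | 7 | 8 | 9 | 9
  R[10]: 1 | 2 | 3 | 4 | 5 | 6 | 7 | 8 | 8 | 9 | 10 | 10
  R[11]: 1 | 2 | 3 | 4 | 5 | 6 | 7 | 8 | 8 | 9 | 10 | 11
  R[12]: 1 | 2 | 3 | 4 | 5 | 6 | 7 | 8 | 9 | 10 | 11 | 12

so w = (8, 11, 4, 10, 3, 5, 1, 6, 7, 2, 12, 9).

|D(w)|=33, |Ess(w)|=8:

[(2, 7, 0), (2, 10, 1), (4, 3, 0), (4, 7, 1), (4, 9, 2), (6, 2, 0), (9, 2, 1), (11, 9, 8)]


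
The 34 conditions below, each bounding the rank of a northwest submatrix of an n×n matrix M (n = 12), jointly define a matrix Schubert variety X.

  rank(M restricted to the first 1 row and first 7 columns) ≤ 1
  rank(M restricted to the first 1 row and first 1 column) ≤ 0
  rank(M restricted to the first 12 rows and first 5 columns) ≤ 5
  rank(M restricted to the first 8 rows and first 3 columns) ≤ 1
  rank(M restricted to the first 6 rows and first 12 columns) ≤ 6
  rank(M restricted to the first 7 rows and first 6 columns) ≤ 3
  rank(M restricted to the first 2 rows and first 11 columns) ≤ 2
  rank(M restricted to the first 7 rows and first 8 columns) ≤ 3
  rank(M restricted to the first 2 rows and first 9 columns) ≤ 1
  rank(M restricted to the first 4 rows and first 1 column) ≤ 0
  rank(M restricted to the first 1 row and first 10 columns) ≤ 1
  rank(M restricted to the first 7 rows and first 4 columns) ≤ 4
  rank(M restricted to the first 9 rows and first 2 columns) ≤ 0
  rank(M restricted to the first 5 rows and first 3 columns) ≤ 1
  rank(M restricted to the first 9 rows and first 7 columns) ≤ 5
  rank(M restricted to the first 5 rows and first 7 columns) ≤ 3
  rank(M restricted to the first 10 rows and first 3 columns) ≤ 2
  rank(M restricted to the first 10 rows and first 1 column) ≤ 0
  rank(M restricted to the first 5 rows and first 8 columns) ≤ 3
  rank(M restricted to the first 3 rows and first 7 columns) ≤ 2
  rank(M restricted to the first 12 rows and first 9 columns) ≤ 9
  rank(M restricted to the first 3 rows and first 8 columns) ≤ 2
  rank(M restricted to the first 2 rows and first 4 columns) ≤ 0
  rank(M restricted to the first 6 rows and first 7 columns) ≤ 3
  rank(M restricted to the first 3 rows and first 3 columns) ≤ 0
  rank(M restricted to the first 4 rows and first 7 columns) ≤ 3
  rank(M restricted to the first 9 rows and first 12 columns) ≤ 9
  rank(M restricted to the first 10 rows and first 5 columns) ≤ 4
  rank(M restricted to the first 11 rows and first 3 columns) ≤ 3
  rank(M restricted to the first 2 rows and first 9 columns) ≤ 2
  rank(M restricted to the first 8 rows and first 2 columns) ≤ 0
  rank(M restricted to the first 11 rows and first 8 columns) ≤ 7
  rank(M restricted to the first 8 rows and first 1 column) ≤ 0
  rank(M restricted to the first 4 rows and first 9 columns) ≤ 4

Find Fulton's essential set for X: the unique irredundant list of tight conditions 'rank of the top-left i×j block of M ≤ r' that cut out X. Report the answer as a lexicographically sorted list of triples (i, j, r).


Recovering R(i,j) via the rank-extension bound from the 34 conditions:

  i=1: 0 | 0 | 0 | 0 | 1 | 1 | 1 | 1 | 1 | 1 | 1 | 1
  i=2: 0 | 0 | 0 | 0 | 1 | 1 | 1 | 1 | 1 | 2 | 2 | 2
  i=3: 0 | 0 | 0 | 1 | 2 | 2 | 2 | 2 | 2 | 3 | 3 | 3
  i=4: 0 | 0 | 1 | 2 | 3 | 3 | 3 | 3 | 3 | 4 | 4 | 4
  i=5: 0 | 0 | 1 | 2 | 3 | 3 | 3 | 3 | 4 | 5 | 5 | 5
  i=6: 0 | 0 | 1 | 2 | 3 | 3 | 3 | 3 | 4 | 5 | 6 | 6
  i=7: 0 | 0 | 1 | 2 | 3 | 3 | 3 | 3 | 4 | 5 | 6 | 7
  i=8: 0 | 0 | 1 | 2 | 3 | 4 | 4 | 4 | 5 | 6 | 7 | 8
  i=9: 0 | 0 | 1 | 2 | 3 | 4 | 5 | 5 | 6 | 7 | 8 | 9
  i=10: 0 | 1 | 2 | 3 | 4 | 5 | 6 | 6 | 7 | 8 | 9 | 10
  i=11: 1 | 2 | 3 | 4 | 5 | 6 | 7 | 7 | 8 | 9 | 10 | 11
  i=12: 1 | 2 | 3 | 4 | 5 | 6 | 7 | 8 | 9 | 10 | 11 | 12

so w = (5, 10, 4, 3, 9, 11, 12, 6, 7, 2, 1, 8).

|D(w)|=37, |Ess(w)|=6:

[(2, 4, 0), (2, 9, 1), (3, 3, 0), (7, 8, 3), (9, 2, 0), (10, 1, 0)]


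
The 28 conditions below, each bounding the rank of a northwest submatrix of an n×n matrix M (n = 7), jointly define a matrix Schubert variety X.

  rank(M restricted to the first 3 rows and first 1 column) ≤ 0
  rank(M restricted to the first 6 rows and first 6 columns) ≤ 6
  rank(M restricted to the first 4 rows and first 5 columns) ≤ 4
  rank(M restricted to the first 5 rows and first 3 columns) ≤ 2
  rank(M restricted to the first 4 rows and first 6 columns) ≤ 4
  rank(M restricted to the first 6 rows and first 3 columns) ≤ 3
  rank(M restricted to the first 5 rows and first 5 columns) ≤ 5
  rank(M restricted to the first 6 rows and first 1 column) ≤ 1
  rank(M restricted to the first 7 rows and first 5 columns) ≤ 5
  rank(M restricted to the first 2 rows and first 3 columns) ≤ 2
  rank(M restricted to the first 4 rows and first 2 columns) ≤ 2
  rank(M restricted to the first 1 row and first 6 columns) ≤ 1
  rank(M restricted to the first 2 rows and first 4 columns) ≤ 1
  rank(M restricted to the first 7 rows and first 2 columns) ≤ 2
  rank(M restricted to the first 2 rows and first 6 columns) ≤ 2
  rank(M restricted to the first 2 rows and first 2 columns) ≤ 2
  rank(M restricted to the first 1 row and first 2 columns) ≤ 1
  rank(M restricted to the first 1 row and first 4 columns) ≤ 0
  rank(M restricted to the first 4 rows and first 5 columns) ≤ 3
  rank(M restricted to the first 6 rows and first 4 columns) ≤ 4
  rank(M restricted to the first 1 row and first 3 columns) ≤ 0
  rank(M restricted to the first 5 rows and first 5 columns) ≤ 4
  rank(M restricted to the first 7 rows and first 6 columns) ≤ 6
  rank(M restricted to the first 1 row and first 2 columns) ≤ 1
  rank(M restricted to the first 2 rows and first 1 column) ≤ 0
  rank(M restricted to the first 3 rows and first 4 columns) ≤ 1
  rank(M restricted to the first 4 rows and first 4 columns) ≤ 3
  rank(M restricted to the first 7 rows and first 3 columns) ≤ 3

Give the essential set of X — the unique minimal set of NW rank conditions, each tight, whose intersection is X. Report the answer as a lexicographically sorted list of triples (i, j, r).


The tightest implied rank at each (i,j), from the 28 conditions:

  row 1: 0  0  0  0  1  1  1
  row 2: 0  1  1  1  2  2  2
  row 3: 0  1  1  1  2  3  3
  row 4: 1  2  2  2  3  4  4
  row 5: 1  2  2  3  4  5  5
  row 6: 1  2  3  4  5  6  6
  row 7: 1  2  3  4  5  6  7

second differences of R give the permutation w = (5, 2, 6, 1, 4, 3, 7).

4 SE-corners of the 9-cell Rothe diagram give Ess(w):

[(1, 4, 0), (3, 1, 0), (3, 4, 1), (5, 3, 2)]
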